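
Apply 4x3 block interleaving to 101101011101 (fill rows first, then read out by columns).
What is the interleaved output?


Matrix:
  101
  101
  011
  101
Read columns: 110100101111

110100101111


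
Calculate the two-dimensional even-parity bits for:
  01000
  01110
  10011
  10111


Row parities: 1110
Column parities: 00010

Row P: 1110, Col P: 00010, Corner: 1


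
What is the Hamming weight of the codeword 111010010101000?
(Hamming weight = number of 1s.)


Counting 1s in 111010010101000

7


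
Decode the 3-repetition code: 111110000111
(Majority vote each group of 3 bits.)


Groups: 111, 110, 000, 111
Majority votes: 1101

1101


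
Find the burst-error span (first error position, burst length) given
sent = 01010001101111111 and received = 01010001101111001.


XOR: 00000000000000110

Burst at position 14, length 2


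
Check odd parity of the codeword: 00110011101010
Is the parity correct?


Number of 1s: 7

Yes, parity is correct (7 ones)


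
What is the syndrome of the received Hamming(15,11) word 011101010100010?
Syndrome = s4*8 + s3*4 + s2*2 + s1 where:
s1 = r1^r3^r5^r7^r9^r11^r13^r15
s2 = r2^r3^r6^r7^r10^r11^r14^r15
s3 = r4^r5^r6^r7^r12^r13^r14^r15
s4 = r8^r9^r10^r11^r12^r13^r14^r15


s1=1, s2=1, s3=1, s4=1

Syndrome = 15 (error at position 15)


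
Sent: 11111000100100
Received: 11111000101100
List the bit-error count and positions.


XOR: 00000000001000

1 error(s) at position(s): 10


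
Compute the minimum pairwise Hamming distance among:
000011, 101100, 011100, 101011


Comparing all pairs, minimum distance: 2
Can detect 1 errors, correct 0 errors

2


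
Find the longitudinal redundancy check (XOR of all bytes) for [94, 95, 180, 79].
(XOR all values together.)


XOR chain: 94 ^ 95 ^ 180 ^ 79 = 250

250


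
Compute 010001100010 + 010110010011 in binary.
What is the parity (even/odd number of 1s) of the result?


010001100010 = 1122
010110010011 = 1427
Sum = 2549 = 100111110101
1s count = 8

even parity (8 ones in 100111110101)


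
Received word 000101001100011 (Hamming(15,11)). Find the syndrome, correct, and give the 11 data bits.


Syndrome = 0: no error detected

Data: 00101100011 (no errors)


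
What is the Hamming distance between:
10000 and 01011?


XOR: 11011
Count of 1s: 4

4


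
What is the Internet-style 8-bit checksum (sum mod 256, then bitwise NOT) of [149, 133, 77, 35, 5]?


Sum = 399 mod 256 = 143
Complement = 112

112


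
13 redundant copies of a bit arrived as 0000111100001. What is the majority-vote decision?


Ones: 5 out of 13
Threshold: 7

0 (5/13 voted 1)


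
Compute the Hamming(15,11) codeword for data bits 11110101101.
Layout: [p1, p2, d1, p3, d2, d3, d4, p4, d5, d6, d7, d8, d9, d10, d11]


Parity bits: p1=1, p2=1, p3=0, p4=0

111011100101101


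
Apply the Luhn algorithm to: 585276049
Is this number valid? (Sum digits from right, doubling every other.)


Luhn sum = 48
48 mod 10 = 8

Invalid (Luhn sum mod 10 = 8)


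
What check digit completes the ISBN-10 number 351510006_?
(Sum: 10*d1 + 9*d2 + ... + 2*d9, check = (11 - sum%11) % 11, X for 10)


Weighted sum: 136
136 mod 11 = 4

Check digit: 7


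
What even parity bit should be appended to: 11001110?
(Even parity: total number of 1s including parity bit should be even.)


Number of 1s in data: 5
Parity bit: 1

1


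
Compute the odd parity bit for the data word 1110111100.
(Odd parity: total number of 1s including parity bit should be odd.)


Number of 1s in data: 7
Parity bit: 0

0


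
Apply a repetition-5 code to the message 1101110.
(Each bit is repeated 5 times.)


Each bit -> 5 copies

11111111110000011111111111111100000


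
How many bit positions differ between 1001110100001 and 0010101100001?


XOR: 1011011000000
Count of 1s: 5

5


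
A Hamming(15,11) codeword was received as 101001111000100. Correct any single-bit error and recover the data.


Syndrome = 15: error at position 15

Data: 10111000101 (corrected bit 15)


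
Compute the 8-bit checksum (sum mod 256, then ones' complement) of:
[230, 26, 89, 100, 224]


Sum = 669 mod 256 = 157
Complement = 98

98


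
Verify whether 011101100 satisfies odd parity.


Number of 1s: 5

Yes, parity is correct (5 ones)


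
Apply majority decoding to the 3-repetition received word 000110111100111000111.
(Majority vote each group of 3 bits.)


Groups: 000, 110, 111, 100, 111, 000, 111
Majority votes: 0110101

0110101


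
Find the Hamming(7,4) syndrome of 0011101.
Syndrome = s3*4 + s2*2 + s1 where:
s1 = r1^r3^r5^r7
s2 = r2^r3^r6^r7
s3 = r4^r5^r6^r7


s1=1, s2=0, s3=1

Syndrome = 5 (error at position 5)


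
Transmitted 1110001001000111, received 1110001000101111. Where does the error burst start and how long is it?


XOR: 0000000001101000

Burst at position 9, length 4


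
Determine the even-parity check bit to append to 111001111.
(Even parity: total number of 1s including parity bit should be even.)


Number of 1s in data: 7
Parity bit: 1

1


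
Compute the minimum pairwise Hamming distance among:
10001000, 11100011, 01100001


Comparing all pairs, minimum distance: 2
Can detect 1 errors, correct 0 errors

2


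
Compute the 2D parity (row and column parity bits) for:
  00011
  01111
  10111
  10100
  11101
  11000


Row parities: 000000
Column parities: 01010

Row P: 000000, Col P: 01010, Corner: 0


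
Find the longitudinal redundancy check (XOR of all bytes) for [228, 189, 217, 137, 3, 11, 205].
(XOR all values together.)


XOR chain: 228 ^ 189 ^ 217 ^ 137 ^ 3 ^ 11 ^ 205 = 204

204


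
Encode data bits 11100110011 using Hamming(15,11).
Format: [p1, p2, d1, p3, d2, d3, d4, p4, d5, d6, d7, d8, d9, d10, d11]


Parity bits: p1=0, p2=0, p3=0, p4=0

001011000110011


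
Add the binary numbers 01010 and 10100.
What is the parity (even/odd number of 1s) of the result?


01010 = 10
10100 = 20
Sum = 30 = 11110
1s count = 4

even parity (4 ones in 11110)


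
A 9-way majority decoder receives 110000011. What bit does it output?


Ones: 4 out of 9
Threshold: 5

0 (4/9 voted 1)


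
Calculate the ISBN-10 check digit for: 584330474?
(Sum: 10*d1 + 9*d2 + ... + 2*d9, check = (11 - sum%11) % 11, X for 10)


Weighted sum: 238
238 mod 11 = 7

Check digit: 4


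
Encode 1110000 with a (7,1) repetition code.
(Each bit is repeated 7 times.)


Each bit -> 7 copies

1111111111111111111110000000000000000000000000000


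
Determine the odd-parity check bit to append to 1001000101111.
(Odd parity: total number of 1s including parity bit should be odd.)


Number of 1s in data: 7
Parity bit: 0

0


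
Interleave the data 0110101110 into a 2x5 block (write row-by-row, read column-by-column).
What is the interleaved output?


Matrix:
  01101
  01110
Read columns: 0011110110

0011110110


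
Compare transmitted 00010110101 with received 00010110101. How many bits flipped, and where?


XOR: 00000000000

0 errors (received matches sent)


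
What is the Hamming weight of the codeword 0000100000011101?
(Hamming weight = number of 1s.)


Counting 1s in 0000100000011101

5


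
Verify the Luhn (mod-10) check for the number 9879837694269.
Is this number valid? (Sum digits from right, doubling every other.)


Luhn sum = 87
87 mod 10 = 7

Invalid (Luhn sum mod 10 = 7)


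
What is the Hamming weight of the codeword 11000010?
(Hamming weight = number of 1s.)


Counting 1s in 11000010

3


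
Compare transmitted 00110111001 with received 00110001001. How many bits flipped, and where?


XOR: 00000110000

2 error(s) at position(s): 5, 6


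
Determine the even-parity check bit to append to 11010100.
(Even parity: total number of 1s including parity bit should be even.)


Number of 1s in data: 4
Parity bit: 0

0


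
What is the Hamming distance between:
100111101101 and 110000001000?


XOR: 010111100101
Count of 1s: 7

7


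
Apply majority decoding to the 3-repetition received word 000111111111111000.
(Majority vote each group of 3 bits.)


Groups: 000, 111, 111, 111, 111, 000
Majority votes: 011110

011110


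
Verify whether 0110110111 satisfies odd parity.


Number of 1s: 7

Yes, parity is correct (7 ones)


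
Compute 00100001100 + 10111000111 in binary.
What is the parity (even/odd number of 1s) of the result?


00100001100 = 268
10111000111 = 1479
Sum = 1747 = 11011010011
1s count = 7

odd parity (7 ones in 11011010011)


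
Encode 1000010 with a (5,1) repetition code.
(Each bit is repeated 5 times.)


Each bit -> 5 copies

11111000000000000000000001111100000


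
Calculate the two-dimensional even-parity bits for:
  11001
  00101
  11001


Row parities: 101
Column parities: 00101

Row P: 101, Col P: 00101, Corner: 0


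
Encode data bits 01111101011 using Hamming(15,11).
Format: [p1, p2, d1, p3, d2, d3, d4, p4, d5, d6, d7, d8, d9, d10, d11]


Parity bits: p1=0, p2=1, p3=0, p4=1

010011111101011


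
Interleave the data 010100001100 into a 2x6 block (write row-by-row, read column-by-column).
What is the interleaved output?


Matrix:
  010100
  001100
Read columns: 001001110000

001001110000


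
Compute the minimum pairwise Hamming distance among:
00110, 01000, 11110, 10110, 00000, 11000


Comparing all pairs, minimum distance: 1
Can detect 0 errors, correct 0 errors

1


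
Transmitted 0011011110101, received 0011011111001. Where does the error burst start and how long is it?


XOR: 0000000001100

Burst at position 9, length 2


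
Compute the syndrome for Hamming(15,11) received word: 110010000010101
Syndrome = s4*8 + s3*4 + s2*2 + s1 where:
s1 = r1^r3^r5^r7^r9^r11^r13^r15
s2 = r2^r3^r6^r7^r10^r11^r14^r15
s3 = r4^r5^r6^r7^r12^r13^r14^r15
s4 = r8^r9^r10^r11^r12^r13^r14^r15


s1=1, s2=1, s3=1, s4=1

Syndrome = 15 (error at position 15)


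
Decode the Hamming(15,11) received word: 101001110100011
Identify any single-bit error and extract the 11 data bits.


Syndrome = 0: no error detected

Data: 10110100011 (no errors)


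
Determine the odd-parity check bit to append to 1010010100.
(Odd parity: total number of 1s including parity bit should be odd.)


Number of 1s in data: 4
Parity bit: 1

1


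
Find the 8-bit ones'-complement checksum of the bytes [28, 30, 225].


Sum = 283 mod 256 = 27
Complement = 228

228


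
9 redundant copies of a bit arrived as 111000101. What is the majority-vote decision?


Ones: 5 out of 9
Threshold: 5

1 (5/9 voted 1)


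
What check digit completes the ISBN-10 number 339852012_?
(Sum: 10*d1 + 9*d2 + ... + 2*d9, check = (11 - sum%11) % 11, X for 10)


Weighted sum: 232
232 mod 11 = 1

Check digit: X


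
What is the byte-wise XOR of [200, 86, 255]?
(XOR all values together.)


XOR chain: 200 ^ 86 ^ 255 = 97

97


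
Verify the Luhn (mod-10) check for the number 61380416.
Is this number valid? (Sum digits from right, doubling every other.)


Luhn sum = 30
30 mod 10 = 0

Valid (Luhn sum mod 10 = 0)


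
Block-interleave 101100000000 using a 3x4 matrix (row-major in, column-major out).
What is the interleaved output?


Matrix:
  1011
  0000
  0000
Read columns: 100000100100

100000100100


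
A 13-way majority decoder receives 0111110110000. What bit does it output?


Ones: 7 out of 13
Threshold: 7

1 (7/13 voted 1)


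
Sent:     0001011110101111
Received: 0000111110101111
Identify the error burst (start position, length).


XOR: 0001100000000000

Burst at position 3, length 2


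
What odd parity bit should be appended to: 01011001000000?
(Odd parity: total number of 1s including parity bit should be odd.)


Number of 1s in data: 4
Parity bit: 1

1


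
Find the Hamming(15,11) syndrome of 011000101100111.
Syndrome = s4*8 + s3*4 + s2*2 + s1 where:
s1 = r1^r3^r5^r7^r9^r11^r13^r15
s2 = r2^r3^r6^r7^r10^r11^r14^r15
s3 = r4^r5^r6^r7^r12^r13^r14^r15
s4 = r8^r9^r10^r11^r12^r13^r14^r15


s1=1, s2=0, s3=0, s4=1

Syndrome = 9 (error at position 9)


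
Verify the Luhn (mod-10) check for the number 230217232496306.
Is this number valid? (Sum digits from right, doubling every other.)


Luhn sum = 57
57 mod 10 = 7

Invalid (Luhn sum mod 10 = 7)


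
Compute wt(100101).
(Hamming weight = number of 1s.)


Counting 1s in 100101

3


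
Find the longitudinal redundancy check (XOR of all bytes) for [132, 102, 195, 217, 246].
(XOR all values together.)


XOR chain: 132 ^ 102 ^ 195 ^ 217 ^ 246 = 14

14


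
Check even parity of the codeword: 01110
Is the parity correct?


Number of 1s: 3

No, parity error (3 ones)


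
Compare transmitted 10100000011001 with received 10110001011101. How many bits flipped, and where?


XOR: 00010001000100

3 error(s) at position(s): 3, 7, 11


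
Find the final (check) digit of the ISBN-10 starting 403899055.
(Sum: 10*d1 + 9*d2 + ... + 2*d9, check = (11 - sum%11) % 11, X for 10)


Weighted sum: 244
244 mod 11 = 2

Check digit: 9


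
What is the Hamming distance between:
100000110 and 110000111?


XOR: 010000001
Count of 1s: 2

2


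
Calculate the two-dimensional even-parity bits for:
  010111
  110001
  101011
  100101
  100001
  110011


Row parities: 010100
Column parities: 111010

Row P: 010100, Col P: 111010, Corner: 0


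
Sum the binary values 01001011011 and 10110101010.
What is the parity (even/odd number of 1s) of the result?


01001011011 = 603
10110101010 = 1450
Sum = 2053 = 100000000101
1s count = 3

odd parity (3 ones in 100000000101)


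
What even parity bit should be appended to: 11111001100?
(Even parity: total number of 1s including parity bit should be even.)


Number of 1s in data: 7
Parity bit: 1

1


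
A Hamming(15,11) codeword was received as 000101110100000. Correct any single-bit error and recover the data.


Syndrome = 7: error at position 7

Data: 00100100000 (corrected bit 7)


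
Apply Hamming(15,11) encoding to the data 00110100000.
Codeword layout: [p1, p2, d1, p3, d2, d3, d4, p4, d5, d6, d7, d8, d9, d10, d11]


Parity bits: p1=1, p2=1, p3=0, p4=1

110001110100000


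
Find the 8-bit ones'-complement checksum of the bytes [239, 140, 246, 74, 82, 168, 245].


Sum = 1194 mod 256 = 170
Complement = 85

85


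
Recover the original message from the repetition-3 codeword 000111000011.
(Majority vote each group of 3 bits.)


Groups: 000, 111, 000, 011
Majority votes: 0101

0101


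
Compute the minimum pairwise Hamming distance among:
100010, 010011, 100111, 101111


Comparing all pairs, minimum distance: 1
Can detect 0 errors, correct 0 errors

1


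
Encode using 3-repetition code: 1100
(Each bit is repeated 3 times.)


Each bit -> 3 copies

111111000000


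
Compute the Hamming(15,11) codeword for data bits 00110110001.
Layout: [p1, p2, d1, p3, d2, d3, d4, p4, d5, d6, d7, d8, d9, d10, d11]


Parity bits: p1=1, p2=1, p3=1, p4=1

110101110110001


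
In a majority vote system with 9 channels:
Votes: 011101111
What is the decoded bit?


Ones: 7 out of 9
Threshold: 5

1 (7/9 voted 1)


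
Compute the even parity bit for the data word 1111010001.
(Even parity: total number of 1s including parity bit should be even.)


Number of 1s in data: 6
Parity bit: 0

0


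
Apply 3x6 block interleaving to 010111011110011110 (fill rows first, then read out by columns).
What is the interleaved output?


Matrix:
  010111
  011110
  011110
Read columns: 000111011111111100

000111011111111100


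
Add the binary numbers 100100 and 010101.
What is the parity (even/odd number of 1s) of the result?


100100 = 36
010101 = 21
Sum = 57 = 111001
1s count = 4

even parity (4 ones in 111001)


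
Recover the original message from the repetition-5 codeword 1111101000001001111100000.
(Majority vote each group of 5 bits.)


Groups: 11111, 01000, 00100, 11111, 00000
Majority votes: 10010

10010


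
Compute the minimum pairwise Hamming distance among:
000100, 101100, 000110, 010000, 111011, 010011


Comparing all pairs, minimum distance: 1
Can detect 0 errors, correct 0 errors

1


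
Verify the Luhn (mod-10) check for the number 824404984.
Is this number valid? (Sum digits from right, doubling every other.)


Luhn sum = 52
52 mod 10 = 2

Invalid (Luhn sum mod 10 = 2)


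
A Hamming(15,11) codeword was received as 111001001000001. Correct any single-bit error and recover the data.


Syndrome = 0: no error detected

Data: 10101000001 (no errors)


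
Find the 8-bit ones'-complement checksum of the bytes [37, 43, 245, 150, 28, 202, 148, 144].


Sum = 997 mod 256 = 229
Complement = 26

26


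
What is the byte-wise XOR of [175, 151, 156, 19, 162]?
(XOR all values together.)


XOR chain: 175 ^ 151 ^ 156 ^ 19 ^ 162 = 21

21


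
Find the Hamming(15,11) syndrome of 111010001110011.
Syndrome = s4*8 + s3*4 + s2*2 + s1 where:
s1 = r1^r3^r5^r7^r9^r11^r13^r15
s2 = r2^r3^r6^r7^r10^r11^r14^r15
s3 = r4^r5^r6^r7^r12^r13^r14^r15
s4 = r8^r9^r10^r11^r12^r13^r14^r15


s1=0, s2=0, s3=1, s4=1

Syndrome = 12 (error at position 12)


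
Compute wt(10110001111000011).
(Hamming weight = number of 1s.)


Counting 1s in 10110001111000011

9


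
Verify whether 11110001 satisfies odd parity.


Number of 1s: 5

Yes, parity is correct (5 ones)


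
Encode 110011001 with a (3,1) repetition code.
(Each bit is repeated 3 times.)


Each bit -> 3 copies

111111000000111111000000111


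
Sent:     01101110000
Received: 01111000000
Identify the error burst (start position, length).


XOR: 00010110000

Burst at position 3, length 4


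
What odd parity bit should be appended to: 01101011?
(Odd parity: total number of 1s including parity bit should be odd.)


Number of 1s in data: 5
Parity bit: 0

0


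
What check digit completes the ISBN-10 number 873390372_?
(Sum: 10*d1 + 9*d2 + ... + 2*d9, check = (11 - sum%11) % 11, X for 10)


Weighted sum: 279
279 mod 11 = 4

Check digit: 7


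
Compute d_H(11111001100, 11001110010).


XOR: 00110111110
Count of 1s: 7

7


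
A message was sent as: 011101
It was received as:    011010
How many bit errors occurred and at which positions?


XOR: 000111

3 error(s) at position(s): 3, 4, 5


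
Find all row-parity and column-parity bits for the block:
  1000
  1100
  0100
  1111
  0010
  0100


Row parities: 101011
Column parities: 1001

Row P: 101011, Col P: 1001, Corner: 0


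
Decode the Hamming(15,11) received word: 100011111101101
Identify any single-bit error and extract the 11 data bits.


Syndrome = 0: no error detected

Data: 01111101101 (no errors)


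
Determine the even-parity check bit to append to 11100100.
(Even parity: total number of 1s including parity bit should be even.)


Number of 1s in data: 4
Parity bit: 0

0


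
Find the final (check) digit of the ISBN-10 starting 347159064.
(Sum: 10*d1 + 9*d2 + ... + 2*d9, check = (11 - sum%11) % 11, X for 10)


Weighted sum: 230
230 mod 11 = 10

Check digit: 1


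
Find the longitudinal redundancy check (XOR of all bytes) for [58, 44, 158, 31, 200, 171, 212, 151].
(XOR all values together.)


XOR chain: 58 ^ 44 ^ 158 ^ 31 ^ 200 ^ 171 ^ 212 ^ 151 = 183

183


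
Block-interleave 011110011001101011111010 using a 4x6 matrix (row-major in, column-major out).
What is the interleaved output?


Matrix:
  011110
  011001
  101011
  111010
Read columns: 001111011111100010110110

001111011111100010110110


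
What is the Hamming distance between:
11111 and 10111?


XOR: 01000
Count of 1s: 1

1


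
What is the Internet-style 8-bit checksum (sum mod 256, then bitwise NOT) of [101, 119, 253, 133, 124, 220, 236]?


Sum = 1186 mod 256 = 162
Complement = 93

93


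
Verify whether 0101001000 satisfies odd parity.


Number of 1s: 3

Yes, parity is correct (3 ones)


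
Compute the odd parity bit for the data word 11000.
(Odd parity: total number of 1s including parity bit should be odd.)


Number of 1s in data: 2
Parity bit: 1

1


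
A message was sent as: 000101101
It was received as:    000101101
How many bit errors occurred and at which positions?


XOR: 000000000

0 errors (received matches sent)


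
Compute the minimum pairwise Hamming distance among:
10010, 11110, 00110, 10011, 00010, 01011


Comparing all pairs, minimum distance: 1
Can detect 0 errors, correct 0 errors

1


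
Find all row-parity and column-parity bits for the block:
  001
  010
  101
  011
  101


Row parities: 11000
Column parities: 000

Row P: 11000, Col P: 000, Corner: 0


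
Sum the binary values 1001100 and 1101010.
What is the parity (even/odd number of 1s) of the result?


1001100 = 76
1101010 = 106
Sum = 182 = 10110110
1s count = 5

odd parity (5 ones in 10110110)


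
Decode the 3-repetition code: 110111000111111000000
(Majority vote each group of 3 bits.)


Groups: 110, 111, 000, 111, 111, 000, 000
Majority votes: 1101100

1101100


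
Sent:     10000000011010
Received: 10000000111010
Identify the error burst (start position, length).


XOR: 00000000100000

Burst at position 8, length 1


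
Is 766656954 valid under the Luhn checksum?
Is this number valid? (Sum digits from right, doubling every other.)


Luhn sum = 41
41 mod 10 = 1

Invalid (Luhn sum mod 10 = 1)


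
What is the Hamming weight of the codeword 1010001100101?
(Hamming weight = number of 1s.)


Counting 1s in 1010001100101

6


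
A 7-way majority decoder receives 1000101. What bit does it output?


Ones: 3 out of 7
Threshold: 4

0 (3/7 voted 1)


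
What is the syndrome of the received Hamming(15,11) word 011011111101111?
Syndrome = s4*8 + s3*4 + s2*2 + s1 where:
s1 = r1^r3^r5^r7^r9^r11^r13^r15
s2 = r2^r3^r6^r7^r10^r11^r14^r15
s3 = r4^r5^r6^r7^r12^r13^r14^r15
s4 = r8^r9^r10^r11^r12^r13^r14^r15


s1=0, s2=1, s3=1, s4=1

Syndrome = 14 (error at position 14)


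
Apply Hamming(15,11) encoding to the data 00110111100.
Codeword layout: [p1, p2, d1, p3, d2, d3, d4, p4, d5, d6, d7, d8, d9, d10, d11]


Parity bits: p1=1, p2=0, p3=0, p4=0

100001100111100


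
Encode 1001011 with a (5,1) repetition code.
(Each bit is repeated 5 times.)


Each bit -> 5 copies

11111000000000011111000001111111111


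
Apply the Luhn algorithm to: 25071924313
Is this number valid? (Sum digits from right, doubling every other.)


Luhn sum = 36
36 mod 10 = 6

Invalid (Luhn sum mod 10 = 6)


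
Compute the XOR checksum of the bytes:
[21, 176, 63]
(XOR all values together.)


XOR chain: 21 ^ 176 ^ 63 = 154

154


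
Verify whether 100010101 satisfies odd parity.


Number of 1s: 4

No, parity error (4 ones)


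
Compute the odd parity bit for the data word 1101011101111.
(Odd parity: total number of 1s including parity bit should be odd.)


Number of 1s in data: 10
Parity bit: 1

1


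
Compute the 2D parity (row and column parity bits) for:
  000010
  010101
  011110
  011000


Row parities: 1100
Column parities: 010001

Row P: 1100, Col P: 010001, Corner: 0


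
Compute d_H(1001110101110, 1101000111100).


XOR: 0100110010010
Count of 1s: 5

5


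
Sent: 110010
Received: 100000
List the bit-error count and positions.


XOR: 010010

2 error(s) at position(s): 1, 4


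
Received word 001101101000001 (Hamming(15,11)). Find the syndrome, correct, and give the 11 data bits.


Syndrome = 0: no error detected

Data: 10111000001 (no errors)


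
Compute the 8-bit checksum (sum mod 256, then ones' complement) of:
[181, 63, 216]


Sum = 460 mod 256 = 204
Complement = 51

51


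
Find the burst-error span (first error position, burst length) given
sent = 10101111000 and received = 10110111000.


XOR: 00011000000

Burst at position 3, length 2


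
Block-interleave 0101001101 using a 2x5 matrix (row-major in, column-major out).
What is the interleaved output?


Matrix:
  01010
  01101
Read columns: 0011011001

0011011001


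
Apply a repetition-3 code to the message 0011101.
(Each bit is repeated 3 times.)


Each bit -> 3 copies

000000111111111000111


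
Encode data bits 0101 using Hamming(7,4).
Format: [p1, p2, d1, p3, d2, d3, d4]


Parity bits: p1=0, p2=1, p3=0

0100101


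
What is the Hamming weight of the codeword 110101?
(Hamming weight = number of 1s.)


Counting 1s in 110101

4


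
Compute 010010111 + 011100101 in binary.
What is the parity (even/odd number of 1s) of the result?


010010111 = 151
011100101 = 229
Sum = 380 = 101111100
1s count = 6

even parity (6 ones in 101111100)


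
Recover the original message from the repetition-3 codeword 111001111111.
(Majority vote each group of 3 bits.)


Groups: 111, 001, 111, 111
Majority votes: 1011

1011


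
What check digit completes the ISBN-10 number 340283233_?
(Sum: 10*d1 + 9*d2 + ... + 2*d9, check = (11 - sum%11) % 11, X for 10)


Weighted sum: 166
166 mod 11 = 1

Check digit: X


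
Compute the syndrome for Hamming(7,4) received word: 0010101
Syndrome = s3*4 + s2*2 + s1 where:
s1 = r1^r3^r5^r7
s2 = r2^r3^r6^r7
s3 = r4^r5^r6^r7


s1=1, s2=0, s3=0

Syndrome = 1 (error at position 1)


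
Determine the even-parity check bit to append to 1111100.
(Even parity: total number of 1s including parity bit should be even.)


Number of 1s in data: 5
Parity bit: 1

1


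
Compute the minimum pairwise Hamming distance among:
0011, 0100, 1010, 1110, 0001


Comparing all pairs, minimum distance: 1
Can detect 0 errors, correct 0 errors

1


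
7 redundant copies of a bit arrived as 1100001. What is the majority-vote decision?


Ones: 3 out of 7
Threshold: 4

0 (3/7 voted 1)


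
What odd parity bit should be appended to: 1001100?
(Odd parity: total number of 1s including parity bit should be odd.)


Number of 1s in data: 3
Parity bit: 0

0


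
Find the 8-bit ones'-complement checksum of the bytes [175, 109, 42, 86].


Sum = 412 mod 256 = 156
Complement = 99

99


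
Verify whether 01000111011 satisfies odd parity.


Number of 1s: 6

No, parity error (6 ones)


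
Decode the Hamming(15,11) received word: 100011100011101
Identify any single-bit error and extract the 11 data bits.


Syndrome = 0: no error detected

Data: 01110011101 (no errors)


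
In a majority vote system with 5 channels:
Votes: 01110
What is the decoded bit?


Ones: 3 out of 5
Threshold: 3

1 (3/5 voted 1)


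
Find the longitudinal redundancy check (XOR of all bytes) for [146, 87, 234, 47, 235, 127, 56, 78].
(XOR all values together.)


XOR chain: 146 ^ 87 ^ 234 ^ 47 ^ 235 ^ 127 ^ 56 ^ 78 = 226

226


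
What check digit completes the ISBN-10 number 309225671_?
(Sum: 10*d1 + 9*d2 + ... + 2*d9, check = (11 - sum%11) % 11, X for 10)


Weighted sum: 200
200 mod 11 = 2

Check digit: 9


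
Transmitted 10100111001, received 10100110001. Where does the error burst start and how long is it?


XOR: 00000001000

Burst at position 7, length 1


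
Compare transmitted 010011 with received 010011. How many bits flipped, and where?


XOR: 000000

0 errors (received matches sent)


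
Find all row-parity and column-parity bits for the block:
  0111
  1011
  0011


Row parities: 110
Column parities: 1111

Row P: 110, Col P: 1111, Corner: 0


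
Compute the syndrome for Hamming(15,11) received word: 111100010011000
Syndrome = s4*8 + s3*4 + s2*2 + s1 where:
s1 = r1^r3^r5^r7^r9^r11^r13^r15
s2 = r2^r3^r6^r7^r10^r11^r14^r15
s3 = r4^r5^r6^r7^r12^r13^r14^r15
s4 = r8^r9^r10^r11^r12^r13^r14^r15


s1=1, s2=1, s3=0, s4=1

Syndrome = 11 (error at position 11)


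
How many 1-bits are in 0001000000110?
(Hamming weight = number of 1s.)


Counting 1s in 0001000000110

3


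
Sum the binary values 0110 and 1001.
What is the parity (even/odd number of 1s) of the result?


0110 = 6
1001 = 9
Sum = 15 = 1111
1s count = 4

even parity (4 ones in 1111)


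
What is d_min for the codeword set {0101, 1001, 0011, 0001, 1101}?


Comparing all pairs, minimum distance: 1
Can detect 0 errors, correct 0 errors

1


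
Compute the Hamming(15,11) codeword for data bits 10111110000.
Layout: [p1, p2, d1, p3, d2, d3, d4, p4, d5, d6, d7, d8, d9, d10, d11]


Parity bits: p1=0, p2=1, p3=0, p4=1

011001111110000


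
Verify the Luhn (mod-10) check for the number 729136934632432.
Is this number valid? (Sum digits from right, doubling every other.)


Luhn sum = 69
69 mod 10 = 9

Invalid (Luhn sum mod 10 = 9)


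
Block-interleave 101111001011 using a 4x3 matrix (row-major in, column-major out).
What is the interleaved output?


Matrix:
  101
  111
  001
  011
Read columns: 110001011111

110001011111


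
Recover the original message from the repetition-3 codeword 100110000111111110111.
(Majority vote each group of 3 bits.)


Groups: 100, 110, 000, 111, 111, 110, 111
Majority votes: 0101111

0101111


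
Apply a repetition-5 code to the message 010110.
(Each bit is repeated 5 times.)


Each bit -> 5 copies

000001111100000111111111100000


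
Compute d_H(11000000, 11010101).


XOR: 00010101
Count of 1s: 3

3


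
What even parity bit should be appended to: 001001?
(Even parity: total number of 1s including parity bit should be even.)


Number of 1s in data: 2
Parity bit: 0

0


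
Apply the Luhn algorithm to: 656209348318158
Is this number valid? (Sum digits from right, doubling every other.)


Luhn sum = 69
69 mod 10 = 9

Invalid (Luhn sum mod 10 = 9)


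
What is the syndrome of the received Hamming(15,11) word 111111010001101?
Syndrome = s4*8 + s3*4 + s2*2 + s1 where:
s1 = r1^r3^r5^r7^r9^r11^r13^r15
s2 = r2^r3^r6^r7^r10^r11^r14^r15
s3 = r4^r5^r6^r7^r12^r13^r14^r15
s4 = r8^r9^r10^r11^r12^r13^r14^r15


s1=1, s2=0, s3=0, s4=0

Syndrome = 1 (error at position 1)


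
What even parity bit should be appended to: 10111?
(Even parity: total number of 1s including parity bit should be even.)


Number of 1s in data: 4
Parity bit: 0

0


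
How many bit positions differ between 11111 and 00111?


XOR: 11000
Count of 1s: 2

2


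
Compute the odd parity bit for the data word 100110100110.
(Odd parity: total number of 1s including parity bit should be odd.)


Number of 1s in data: 6
Parity bit: 1

1


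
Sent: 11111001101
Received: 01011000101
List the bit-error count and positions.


XOR: 10100001000

3 error(s) at position(s): 0, 2, 7


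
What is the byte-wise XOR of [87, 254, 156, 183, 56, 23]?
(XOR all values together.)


XOR chain: 87 ^ 254 ^ 156 ^ 183 ^ 56 ^ 23 = 173

173


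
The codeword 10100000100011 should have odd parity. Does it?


Number of 1s: 5

Yes, parity is correct (5 ones)


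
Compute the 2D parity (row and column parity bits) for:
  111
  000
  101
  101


Row parities: 1000
Column parities: 111

Row P: 1000, Col P: 111, Corner: 1


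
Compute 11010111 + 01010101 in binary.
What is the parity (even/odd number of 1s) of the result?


11010111 = 215
01010101 = 85
Sum = 300 = 100101100
1s count = 4

even parity (4 ones in 100101100)


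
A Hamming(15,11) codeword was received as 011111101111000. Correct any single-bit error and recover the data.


Syndrome = 5: error at position 5

Data: 10111111000 (corrected bit 5)


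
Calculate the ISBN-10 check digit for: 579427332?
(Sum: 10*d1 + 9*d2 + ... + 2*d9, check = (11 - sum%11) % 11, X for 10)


Weighted sum: 285
285 mod 11 = 10

Check digit: 1


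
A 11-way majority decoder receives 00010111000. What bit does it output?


Ones: 4 out of 11
Threshold: 6

0 (4/11 voted 1)


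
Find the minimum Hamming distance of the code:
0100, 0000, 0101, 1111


Comparing all pairs, minimum distance: 1
Can detect 0 errors, correct 0 errors

1


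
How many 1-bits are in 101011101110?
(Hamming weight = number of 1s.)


Counting 1s in 101011101110

8


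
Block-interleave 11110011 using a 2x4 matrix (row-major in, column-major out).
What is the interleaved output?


Matrix:
  1111
  0011
Read columns: 10101111

10101111


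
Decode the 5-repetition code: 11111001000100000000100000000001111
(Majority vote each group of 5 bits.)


Groups: 11111, 00100, 01000, 00000, 10000, 00000, 01111
Majority votes: 1000001

1000001


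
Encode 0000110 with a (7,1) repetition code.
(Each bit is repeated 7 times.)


Each bit -> 7 copies

0000000000000000000000000000111111111111110000000


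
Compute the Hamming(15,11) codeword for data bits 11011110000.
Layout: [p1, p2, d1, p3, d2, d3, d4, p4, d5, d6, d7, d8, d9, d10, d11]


Parity bits: p1=1, p2=0, p3=0, p4=1

101010111110000


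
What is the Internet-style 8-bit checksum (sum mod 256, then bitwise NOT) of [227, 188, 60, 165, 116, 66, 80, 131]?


Sum = 1033 mod 256 = 9
Complement = 246

246


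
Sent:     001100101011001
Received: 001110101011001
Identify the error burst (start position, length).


XOR: 000010000000000

Burst at position 4, length 1


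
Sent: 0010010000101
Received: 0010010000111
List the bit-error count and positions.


XOR: 0000000000010

1 error(s) at position(s): 11


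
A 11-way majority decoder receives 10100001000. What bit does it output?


Ones: 3 out of 11
Threshold: 6

0 (3/11 voted 1)


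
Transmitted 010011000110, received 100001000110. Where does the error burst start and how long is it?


XOR: 110010000000

Burst at position 0, length 5


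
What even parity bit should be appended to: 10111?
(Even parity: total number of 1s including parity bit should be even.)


Number of 1s in data: 4
Parity bit: 0

0


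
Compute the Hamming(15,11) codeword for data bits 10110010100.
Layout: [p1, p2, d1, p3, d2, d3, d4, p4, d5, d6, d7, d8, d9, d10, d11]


Parity bits: p1=0, p2=0, p3=1, p4=0

001101100010100


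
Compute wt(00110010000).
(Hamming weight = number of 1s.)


Counting 1s in 00110010000

3


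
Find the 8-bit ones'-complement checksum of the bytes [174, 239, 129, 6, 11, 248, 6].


Sum = 813 mod 256 = 45
Complement = 210

210


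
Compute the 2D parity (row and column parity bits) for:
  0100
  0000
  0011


Row parities: 100
Column parities: 0111

Row P: 100, Col P: 0111, Corner: 1


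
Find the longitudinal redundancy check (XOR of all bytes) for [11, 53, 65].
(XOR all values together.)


XOR chain: 11 ^ 53 ^ 65 = 127

127


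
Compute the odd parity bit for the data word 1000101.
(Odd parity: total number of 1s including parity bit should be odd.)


Number of 1s in data: 3
Parity bit: 0

0


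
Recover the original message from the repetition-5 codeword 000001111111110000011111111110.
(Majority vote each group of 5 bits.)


Groups: 00000, 11111, 11110, 00001, 11111, 11110
Majority votes: 011011

011011


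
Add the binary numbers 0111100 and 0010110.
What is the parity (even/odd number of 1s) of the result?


0111100 = 60
0010110 = 22
Sum = 82 = 1010010
1s count = 3

odd parity (3 ones in 1010010)


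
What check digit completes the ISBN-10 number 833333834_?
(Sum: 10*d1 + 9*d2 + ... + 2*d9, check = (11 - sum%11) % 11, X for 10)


Weighted sum: 234
234 mod 11 = 3

Check digit: 8


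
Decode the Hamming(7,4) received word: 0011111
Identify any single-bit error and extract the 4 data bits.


Syndrome = 3: error at position 3

Data: 0111 (corrected bit 3)


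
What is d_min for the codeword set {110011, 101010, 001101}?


Comparing all pairs, minimum distance: 3
Can detect 2 errors, correct 1 errors

3


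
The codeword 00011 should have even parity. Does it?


Number of 1s: 2

Yes, parity is correct (2 ones)


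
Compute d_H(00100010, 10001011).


XOR: 10101001
Count of 1s: 4

4


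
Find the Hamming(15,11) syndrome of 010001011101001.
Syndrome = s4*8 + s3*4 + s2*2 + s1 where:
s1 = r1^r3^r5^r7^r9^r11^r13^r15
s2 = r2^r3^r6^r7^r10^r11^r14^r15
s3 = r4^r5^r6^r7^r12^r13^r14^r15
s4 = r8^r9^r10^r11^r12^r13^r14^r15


s1=0, s2=0, s3=1, s4=1

Syndrome = 12 (error at position 12)


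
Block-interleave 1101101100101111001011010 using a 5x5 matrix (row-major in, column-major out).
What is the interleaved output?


Matrix:
  11011
  01100
  10111
  10010
  11010
Read columns: 1011111001011001011110100

1011111001011001011110100


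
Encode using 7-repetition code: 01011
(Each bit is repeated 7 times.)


Each bit -> 7 copies

00000001111111000000011111111111111


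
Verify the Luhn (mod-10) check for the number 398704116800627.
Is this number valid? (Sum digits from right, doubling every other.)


Luhn sum = 66
66 mod 10 = 6

Invalid (Luhn sum mod 10 = 6)


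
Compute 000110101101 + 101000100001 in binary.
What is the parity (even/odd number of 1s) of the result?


000110101101 = 429
101000100001 = 2593
Sum = 3022 = 101111001110
1s count = 8

even parity (8 ones in 101111001110)


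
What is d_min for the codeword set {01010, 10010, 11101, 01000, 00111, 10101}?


Comparing all pairs, minimum distance: 1
Can detect 0 errors, correct 0 errors

1


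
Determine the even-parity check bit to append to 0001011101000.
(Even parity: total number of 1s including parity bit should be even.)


Number of 1s in data: 5
Parity bit: 1

1


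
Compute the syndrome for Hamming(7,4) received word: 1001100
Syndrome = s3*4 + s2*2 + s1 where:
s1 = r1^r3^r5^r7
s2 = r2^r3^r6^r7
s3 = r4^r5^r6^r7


s1=0, s2=0, s3=0

Syndrome = 0 (no error)


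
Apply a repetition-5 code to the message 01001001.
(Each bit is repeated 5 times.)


Each bit -> 5 copies

0000011111000000000011111000000000011111


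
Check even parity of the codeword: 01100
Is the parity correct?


Number of 1s: 2

Yes, parity is correct (2 ones)


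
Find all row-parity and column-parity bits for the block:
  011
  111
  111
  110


Row parities: 0110
Column parities: 101

Row P: 0110, Col P: 101, Corner: 0


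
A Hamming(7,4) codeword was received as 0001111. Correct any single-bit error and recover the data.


Syndrome = 0: no error detected

Data: 0111 (no errors)


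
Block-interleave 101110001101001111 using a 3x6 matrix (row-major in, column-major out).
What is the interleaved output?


Matrix:
  101110
  001101
  001111
Read columns: 100000111111101011

100000111111101011


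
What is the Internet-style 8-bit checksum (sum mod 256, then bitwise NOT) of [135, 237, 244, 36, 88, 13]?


Sum = 753 mod 256 = 241
Complement = 14

14


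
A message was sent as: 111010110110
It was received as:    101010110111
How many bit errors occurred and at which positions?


XOR: 010000000001

2 error(s) at position(s): 1, 11


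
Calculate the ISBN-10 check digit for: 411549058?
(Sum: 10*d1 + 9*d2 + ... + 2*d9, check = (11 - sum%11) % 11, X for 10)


Weighted sum: 192
192 mod 11 = 5

Check digit: 6


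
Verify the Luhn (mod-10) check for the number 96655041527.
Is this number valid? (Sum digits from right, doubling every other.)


Luhn sum = 46
46 mod 10 = 6

Invalid (Luhn sum mod 10 = 6)


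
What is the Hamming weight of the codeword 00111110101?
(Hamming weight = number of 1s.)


Counting 1s in 00111110101

7


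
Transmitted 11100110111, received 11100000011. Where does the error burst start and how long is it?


XOR: 00000110100

Burst at position 5, length 4


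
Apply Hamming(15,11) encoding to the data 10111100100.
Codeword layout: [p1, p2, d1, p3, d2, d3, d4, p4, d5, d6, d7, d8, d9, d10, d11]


Parity bits: p1=0, p2=0, p3=1, p4=1

001101111100100


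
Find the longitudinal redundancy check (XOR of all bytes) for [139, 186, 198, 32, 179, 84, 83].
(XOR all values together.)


XOR chain: 139 ^ 186 ^ 198 ^ 32 ^ 179 ^ 84 ^ 83 = 99

99
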